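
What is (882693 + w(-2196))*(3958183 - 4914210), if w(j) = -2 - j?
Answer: -845975863949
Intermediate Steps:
(882693 + w(-2196))*(3958183 - 4914210) = (882693 + (-2 - 1*(-2196)))*(3958183 - 4914210) = (882693 + (-2 + 2196))*(-956027) = (882693 + 2194)*(-956027) = 884887*(-956027) = -845975863949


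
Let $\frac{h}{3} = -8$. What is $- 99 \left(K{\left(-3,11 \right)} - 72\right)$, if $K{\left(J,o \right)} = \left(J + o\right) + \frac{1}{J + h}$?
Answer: $\frac{19019}{3} \approx 6339.7$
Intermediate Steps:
$h = -24$ ($h = 3 \left(-8\right) = -24$)
$K{\left(J,o \right)} = J + o + \frac{1}{-24 + J}$ ($K{\left(J,o \right)} = \left(J + o\right) + \frac{1}{J - 24} = \left(J + o\right) + \frac{1}{-24 + J} = J + o + \frac{1}{-24 + J}$)
$- 99 \left(K{\left(-3,11 \right)} - 72\right) = - 99 \left(\frac{1 + \left(-3\right)^{2} - -72 - 264 - 33}{-24 - 3} - 72\right) = - 99 \left(\frac{1 + 9 + 72 - 264 - 33}{-27} - 72\right) = - 99 \left(\left(- \frac{1}{27}\right) \left(-215\right) - 72\right) = - 99 \left(\frac{215}{27} - 72\right) = \left(-99\right) \left(- \frac{1729}{27}\right) = \frac{19019}{3}$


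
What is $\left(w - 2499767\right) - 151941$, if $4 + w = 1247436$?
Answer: $-1404276$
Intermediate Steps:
$w = 1247432$ ($w = -4 + 1247436 = 1247432$)
$\left(w - 2499767\right) - 151941 = \left(1247432 - 2499767\right) - 151941 = -1252335 - 151941 = -1404276$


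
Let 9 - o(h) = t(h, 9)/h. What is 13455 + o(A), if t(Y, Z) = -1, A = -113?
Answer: 1521431/113 ≈ 13464.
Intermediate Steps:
o(h) = 9 + 1/h (o(h) = 9 - (-1)/h = 9 + 1/h)
13455 + o(A) = 13455 + (9 + 1/(-113)) = 13455 + (9 - 1/113) = 13455 + 1016/113 = 1521431/113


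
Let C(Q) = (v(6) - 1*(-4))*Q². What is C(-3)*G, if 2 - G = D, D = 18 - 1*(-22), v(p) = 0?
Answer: -1368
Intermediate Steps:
D = 40 (D = 18 + 22 = 40)
C(Q) = 4*Q² (C(Q) = (0 - 1*(-4))*Q² = (0 + 4)*Q² = 4*Q²)
G = -38 (G = 2 - 1*40 = 2 - 40 = -38)
C(-3)*G = (4*(-3)²)*(-38) = (4*9)*(-38) = 36*(-38) = -1368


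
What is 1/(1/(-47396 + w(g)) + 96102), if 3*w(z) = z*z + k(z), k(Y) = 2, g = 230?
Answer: 29762/2860187723 ≈ 1.0406e-5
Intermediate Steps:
w(z) = ⅔ + z²/3 (w(z) = (z*z + 2)/3 = (z² + 2)/3 = (2 + z²)/3 = ⅔ + z²/3)
1/(1/(-47396 + w(g)) + 96102) = 1/(1/(-47396 + (⅔ + (⅓)*230²)) + 96102) = 1/(1/(-47396 + (⅔ + (⅓)*52900)) + 96102) = 1/(1/(-47396 + (⅔ + 52900/3)) + 96102) = 1/(1/(-47396 + 17634) + 96102) = 1/(1/(-29762) + 96102) = 1/(-1/29762 + 96102) = 1/(2860187723/29762) = 29762/2860187723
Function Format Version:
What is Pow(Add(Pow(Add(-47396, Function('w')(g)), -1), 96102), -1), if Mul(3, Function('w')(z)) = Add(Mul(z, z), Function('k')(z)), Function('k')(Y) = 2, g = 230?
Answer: Rational(29762, 2860187723) ≈ 1.0406e-5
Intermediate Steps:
Function('w')(z) = Add(Rational(2, 3), Mul(Rational(1, 3), Pow(z, 2))) (Function('w')(z) = Mul(Rational(1, 3), Add(Mul(z, z), 2)) = Mul(Rational(1, 3), Add(Pow(z, 2), 2)) = Mul(Rational(1, 3), Add(2, Pow(z, 2))) = Add(Rational(2, 3), Mul(Rational(1, 3), Pow(z, 2))))
Pow(Add(Pow(Add(-47396, Function('w')(g)), -1), 96102), -1) = Pow(Add(Pow(Add(-47396, Add(Rational(2, 3), Mul(Rational(1, 3), Pow(230, 2)))), -1), 96102), -1) = Pow(Add(Pow(Add(-47396, Add(Rational(2, 3), Mul(Rational(1, 3), 52900))), -1), 96102), -1) = Pow(Add(Pow(Add(-47396, Add(Rational(2, 3), Rational(52900, 3))), -1), 96102), -1) = Pow(Add(Pow(Add(-47396, 17634), -1), 96102), -1) = Pow(Add(Pow(-29762, -1), 96102), -1) = Pow(Add(Rational(-1, 29762), 96102), -1) = Pow(Rational(2860187723, 29762), -1) = Rational(29762, 2860187723)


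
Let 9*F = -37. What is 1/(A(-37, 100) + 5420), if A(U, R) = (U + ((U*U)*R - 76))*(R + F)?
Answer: 9/118095961 ≈ 7.6209e-8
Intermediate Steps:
F = -37/9 (F = (1/9)*(-37) = -37/9 ≈ -4.1111)
A(U, R) = (-37/9 + R)*(-76 + U + R*U**2) (A(U, R) = (U + ((U*U)*R - 76))*(R - 37/9) = (U + (U**2*R - 76))*(-37/9 + R) = (U + (R*U**2 - 76))*(-37/9 + R) = (U + (-76 + R*U**2))*(-37/9 + R) = (-76 + U + R*U**2)*(-37/9 + R) = (-37/9 + R)*(-76 + U + R*U**2))
1/(A(-37, 100) + 5420) = 1/((2812/9 - 76*100 - 37/9*(-37) + 100*(-37) + 100**2*(-37)**2 - 37/9*100*(-37)**2) + 5420) = 1/((2812/9 - 7600 + 1369/9 - 3700 + 10000*1369 - 37/9*100*1369) + 5420) = 1/((2812/9 - 7600 + 1369/9 - 3700 + 13690000 - 5065300/9) + 5420) = 1/(118047181/9 + 5420) = 1/(118095961/9) = 9/118095961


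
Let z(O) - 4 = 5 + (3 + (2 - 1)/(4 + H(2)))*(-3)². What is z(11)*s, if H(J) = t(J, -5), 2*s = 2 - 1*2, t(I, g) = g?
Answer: 0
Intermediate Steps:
s = 0 (s = (2 - 1*2)/2 = (2 - 2)/2 = (½)*0 = 0)
H(J) = -5
z(O) = 27 (z(O) = 4 + (5 + (3 + (2 - 1)/(4 - 5))*(-3)²) = 4 + (5 + (3 + 1/(-1))*9) = 4 + (5 + (3 + 1*(-1))*9) = 4 + (5 + (3 - 1)*9) = 4 + (5 + 2*9) = 4 + (5 + 18) = 4 + 23 = 27)
z(11)*s = 27*0 = 0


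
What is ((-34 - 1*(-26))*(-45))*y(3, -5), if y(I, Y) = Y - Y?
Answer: 0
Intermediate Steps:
y(I, Y) = 0
((-34 - 1*(-26))*(-45))*y(3, -5) = ((-34 - 1*(-26))*(-45))*0 = ((-34 + 26)*(-45))*0 = -8*(-45)*0 = 360*0 = 0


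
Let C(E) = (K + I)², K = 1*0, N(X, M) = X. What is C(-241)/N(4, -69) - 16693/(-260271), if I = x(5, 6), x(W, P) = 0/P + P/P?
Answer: 327043/1041084 ≈ 0.31414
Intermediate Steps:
K = 0
x(W, P) = 1 (x(W, P) = 0 + 1 = 1)
I = 1
C(E) = 1 (C(E) = (0 + 1)² = 1² = 1)
C(-241)/N(4, -69) - 16693/(-260271) = 1/4 - 16693/(-260271) = 1*(¼) - 16693*(-1/260271) = ¼ + 16693/260271 = 327043/1041084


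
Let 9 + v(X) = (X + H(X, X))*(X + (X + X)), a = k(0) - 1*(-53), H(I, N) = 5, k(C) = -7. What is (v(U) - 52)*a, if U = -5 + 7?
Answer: -874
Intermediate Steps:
U = 2
a = 46 (a = -7 - 1*(-53) = -7 + 53 = 46)
v(X) = -9 + 3*X*(5 + X) (v(X) = -9 + (X + 5)*(X + (X + X)) = -9 + (5 + X)*(X + 2*X) = -9 + (5 + X)*(3*X) = -9 + 3*X*(5 + X))
(v(U) - 52)*a = ((-9 + 3*2**2 + 15*2) - 52)*46 = ((-9 + 3*4 + 30) - 52)*46 = ((-9 + 12 + 30) - 52)*46 = (33 - 52)*46 = -19*46 = -874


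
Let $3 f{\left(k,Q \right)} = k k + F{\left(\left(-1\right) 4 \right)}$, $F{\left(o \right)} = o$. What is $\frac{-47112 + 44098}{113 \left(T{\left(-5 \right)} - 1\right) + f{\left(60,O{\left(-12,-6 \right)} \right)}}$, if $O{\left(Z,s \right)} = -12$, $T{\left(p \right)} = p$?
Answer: $- \frac{411}{71} \approx -5.7887$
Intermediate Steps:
$f{\left(k,Q \right)} = - \frac{4}{3} + \frac{k^{2}}{3}$ ($f{\left(k,Q \right)} = \frac{k k - 4}{3} = \frac{k^{2} - 4}{3} = \frac{-4 + k^{2}}{3} = - \frac{4}{3} + \frac{k^{2}}{3}$)
$\frac{-47112 + 44098}{113 \left(T{\left(-5 \right)} - 1\right) + f{\left(60,O{\left(-12,-6 \right)} \right)}} = \frac{-47112 + 44098}{113 \left(-5 - 1\right) - \left(\frac{4}{3} - \frac{60^{2}}{3}\right)} = - \frac{3014}{113 \left(-6\right) + \left(- \frac{4}{3} + \frac{1}{3} \cdot 3600\right)} = - \frac{3014}{-678 + \left(- \frac{4}{3} + 1200\right)} = - \frac{3014}{-678 + \frac{3596}{3}} = - \frac{3014}{\frac{1562}{3}} = \left(-3014\right) \frac{3}{1562} = - \frac{411}{71}$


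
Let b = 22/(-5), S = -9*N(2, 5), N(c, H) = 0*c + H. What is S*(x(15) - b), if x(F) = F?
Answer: -873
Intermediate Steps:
N(c, H) = H (N(c, H) = 0 + H = H)
S = -45 (S = -9*5 = -45)
b = -22/5 (b = 22*(-⅕) = -22/5 ≈ -4.4000)
S*(x(15) - b) = -45*(15 - 1*(-22/5)) = -45*(15 + 22/5) = -45*97/5 = -873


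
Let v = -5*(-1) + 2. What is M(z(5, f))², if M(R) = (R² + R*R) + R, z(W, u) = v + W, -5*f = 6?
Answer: 90000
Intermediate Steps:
f = -6/5 (f = -⅕*6 = -6/5 ≈ -1.2000)
v = 7 (v = 5 + 2 = 7)
z(W, u) = 7 + W
M(R) = R + 2*R² (M(R) = (R² + R²) + R = 2*R² + R = R + 2*R²)
M(z(5, f))² = ((7 + 5)*(1 + 2*(7 + 5)))² = (12*(1 + 2*12))² = (12*(1 + 24))² = (12*25)² = 300² = 90000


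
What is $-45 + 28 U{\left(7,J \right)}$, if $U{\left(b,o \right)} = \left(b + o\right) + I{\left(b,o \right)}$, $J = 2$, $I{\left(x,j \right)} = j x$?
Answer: $599$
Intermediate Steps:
$U{\left(b,o \right)} = b + o + b o$ ($U{\left(b,o \right)} = \left(b + o\right) + o b = \left(b + o\right) + b o = b + o + b o$)
$-45 + 28 U{\left(7,J \right)} = -45 + 28 \left(7 + 2 + 7 \cdot 2\right) = -45 + 28 \left(7 + 2 + 14\right) = -45 + 28 \cdot 23 = -45 + 644 = 599$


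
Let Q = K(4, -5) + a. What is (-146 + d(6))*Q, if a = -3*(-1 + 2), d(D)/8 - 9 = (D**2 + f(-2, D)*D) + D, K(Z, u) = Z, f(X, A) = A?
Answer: 550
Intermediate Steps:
d(D) = 72 + 8*D + 16*D**2 (d(D) = 72 + 8*((D**2 + D*D) + D) = 72 + 8*((D**2 + D**2) + D) = 72 + 8*(2*D**2 + D) = 72 + 8*(D + 2*D**2) = 72 + (8*D + 16*D**2) = 72 + 8*D + 16*D**2)
a = -3 (a = -3*1 = -3)
Q = 1 (Q = 4 - 3 = 1)
(-146 + d(6))*Q = (-146 + (72 + 8*6 + 16*6**2))*1 = (-146 + (72 + 48 + 16*36))*1 = (-146 + (72 + 48 + 576))*1 = (-146 + 696)*1 = 550*1 = 550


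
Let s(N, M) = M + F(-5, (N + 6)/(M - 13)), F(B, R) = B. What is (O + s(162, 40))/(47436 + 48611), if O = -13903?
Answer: -13868/96047 ≈ -0.14439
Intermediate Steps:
s(N, M) = -5 + M (s(N, M) = M - 5 = -5 + M)
(O + s(162, 40))/(47436 + 48611) = (-13903 + (-5 + 40))/(47436 + 48611) = (-13903 + 35)/96047 = -13868*1/96047 = -13868/96047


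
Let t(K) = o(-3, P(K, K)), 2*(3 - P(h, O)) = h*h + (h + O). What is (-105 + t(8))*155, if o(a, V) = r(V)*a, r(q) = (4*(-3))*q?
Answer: -222735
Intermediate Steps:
r(q) = -12*q
P(h, O) = 3 - O/2 - h/2 - h²/2 (P(h, O) = 3 - (h*h + (h + O))/2 = 3 - (h² + (O + h))/2 = 3 - (O + h + h²)/2 = 3 + (-O/2 - h/2 - h²/2) = 3 - O/2 - h/2 - h²/2)
o(a, V) = -12*V*a (o(a, V) = (-12*V)*a = -12*V*a)
t(K) = 108 - 36*K - 18*K² (t(K) = -12*(3 - K/2 - K/2 - K²/2)*(-3) = -12*(3 - K - K²/2)*(-3) = 108 - 36*K - 18*K²)
(-105 + t(8))*155 = (-105 + (108 - 36*8 - 18*8²))*155 = (-105 + (108 - 288 - 18*64))*155 = (-105 + (108 - 288 - 1152))*155 = (-105 - 1332)*155 = -1437*155 = -222735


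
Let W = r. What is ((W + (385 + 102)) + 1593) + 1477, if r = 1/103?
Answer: 366372/103 ≈ 3557.0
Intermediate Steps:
r = 1/103 ≈ 0.0097087
W = 1/103 ≈ 0.0097087
((W + (385 + 102)) + 1593) + 1477 = ((1/103 + (385 + 102)) + 1593) + 1477 = ((1/103 + 487) + 1593) + 1477 = (50162/103 + 1593) + 1477 = 214241/103 + 1477 = 366372/103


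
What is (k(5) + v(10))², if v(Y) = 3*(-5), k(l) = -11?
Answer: 676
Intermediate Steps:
v(Y) = -15
(k(5) + v(10))² = (-11 - 15)² = (-26)² = 676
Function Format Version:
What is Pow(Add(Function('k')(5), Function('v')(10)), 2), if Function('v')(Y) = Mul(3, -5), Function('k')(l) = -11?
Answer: 676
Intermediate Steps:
Function('v')(Y) = -15
Pow(Add(Function('k')(5), Function('v')(10)), 2) = Pow(Add(-11, -15), 2) = Pow(-26, 2) = 676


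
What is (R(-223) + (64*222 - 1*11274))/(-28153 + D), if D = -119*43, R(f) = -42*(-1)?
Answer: -496/5545 ≈ -0.089450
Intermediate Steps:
R(f) = 42
D = -5117
(R(-223) + (64*222 - 1*11274))/(-28153 + D) = (42 + (64*222 - 1*11274))/(-28153 - 5117) = (42 + (14208 - 11274))/(-33270) = (42 + 2934)*(-1/33270) = 2976*(-1/33270) = -496/5545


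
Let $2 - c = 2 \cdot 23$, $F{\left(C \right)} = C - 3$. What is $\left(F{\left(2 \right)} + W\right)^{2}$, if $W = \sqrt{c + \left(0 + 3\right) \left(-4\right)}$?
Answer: $\left(1 - 2 i \sqrt{14}\right)^{2} \approx -55.0 - 14.967 i$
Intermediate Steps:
$F{\left(C \right)} = -3 + C$
$c = -44$ ($c = 2 - 2 \cdot 23 = 2 - 46 = -44$)
$W = 2 i \sqrt{14}$ ($W = \sqrt{-44 + \left(0 + 3\right) \left(-4\right)} = \sqrt{-44 + 3 \left(-4\right)} = \sqrt{-44 - 12} = \sqrt{-56} = 2 i \sqrt{14} \approx 7.4833 i$)
$\left(F{\left(2 \right)} + W\right)^{2} = \left(\left(-3 + 2\right) + 2 i \sqrt{14}\right)^{2} = \left(-1 + 2 i \sqrt{14}\right)^{2}$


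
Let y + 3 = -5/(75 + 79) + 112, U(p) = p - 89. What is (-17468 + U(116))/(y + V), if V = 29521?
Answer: -25102/42645 ≈ -0.58863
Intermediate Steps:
U(p) = -89 + p
y = 16781/154 (y = -3 + (-5/(75 + 79) + 112) = -3 + (-5/154 + 112) = -3 + 17243/154 = 16781/154 ≈ 108.97)
(-17468 + U(116))/(y + V) = (-17468 + (-89 + 116))/(16781/154 + 29521) = (-17468 + 27)/(4563015/154) = -17441*154/4563015 = -25102/42645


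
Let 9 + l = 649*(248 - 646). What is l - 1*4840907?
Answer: -5099218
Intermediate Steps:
l = -258311 (l = -9 + 649*(248 - 646) = -9 + 649*(-398) = -9 - 258302 = -258311)
l - 1*4840907 = -258311 - 1*4840907 = -258311 - 4840907 = -5099218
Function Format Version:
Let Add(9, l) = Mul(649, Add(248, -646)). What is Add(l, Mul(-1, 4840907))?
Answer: -5099218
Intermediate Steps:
l = -258311 (l = Add(-9, Mul(649, Add(248, -646))) = Add(-9, Mul(649, -398)) = Add(-9, -258302) = -258311)
Add(l, Mul(-1, 4840907)) = Add(-258311, Mul(-1, 4840907)) = Add(-258311, -4840907) = -5099218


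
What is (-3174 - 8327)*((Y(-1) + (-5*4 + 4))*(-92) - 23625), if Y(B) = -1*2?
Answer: 252665469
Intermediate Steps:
Y(B) = -2
(-3174 - 8327)*((Y(-1) + (-5*4 + 4))*(-92) - 23625) = (-3174 - 8327)*((-2 + (-5*4 + 4))*(-92) - 23625) = -11501*((-2 + (-20 + 4))*(-92) - 23625) = -11501*((-2 - 16)*(-92) - 23625) = -11501*(-18*(-92) - 23625) = -11501*(1656 - 23625) = -11501*(-21969) = 252665469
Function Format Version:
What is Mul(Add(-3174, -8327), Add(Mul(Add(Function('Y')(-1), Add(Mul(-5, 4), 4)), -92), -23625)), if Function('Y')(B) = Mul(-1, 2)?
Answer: 252665469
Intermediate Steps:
Function('Y')(B) = -2
Mul(Add(-3174, -8327), Add(Mul(Add(Function('Y')(-1), Add(Mul(-5, 4), 4)), -92), -23625)) = Mul(Add(-3174, -8327), Add(Mul(Add(-2, Add(Mul(-5, 4), 4)), -92), -23625)) = Mul(-11501, Add(Mul(Add(-2, Add(-20, 4)), -92), -23625)) = Mul(-11501, Add(Mul(Add(-2, -16), -92), -23625)) = Mul(-11501, Add(Mul(-18, -92), -23625)) = Mul(-11501, Add(1656, -23625)) = Mul(-11501, -21969) = 252665469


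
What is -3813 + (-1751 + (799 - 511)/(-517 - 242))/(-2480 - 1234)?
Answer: -3582411847/939642 ≈ -3812.5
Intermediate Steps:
-3813 + (-1751 + (799 - 511)/(-517 - 242))/(-2480 - 1234) = -3813 + (-1751 + 288/(-759))/(-3714) = -3813 + (-1751 + 288*(-1/759))*(-1/3714) = -3813 + (-1751 - 96/253)*(-1/3714) = -3813 - 443099/253*(-1/3714) = -3813 + 443099/939642 = -3582411847/939642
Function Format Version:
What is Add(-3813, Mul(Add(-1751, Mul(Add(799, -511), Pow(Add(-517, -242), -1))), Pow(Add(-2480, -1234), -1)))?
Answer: Rational(-3582411847, 939642) ≈ -3812.5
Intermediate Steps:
Add(-3813, Mul(Add(-1751, Mul(Add(799, -511), Pow(Add(-517, -242), -1))), Pow(Add(-2480, -1234), -1))) = Add(-3813, Mul(Add(-1751, Mul(288, Pow(-759, -1))), Pow(-3714, -1))) = Add(-3813, Mul(Add(-1751, Mul(288, Rational(-1, 759))), Rational(-1, 3714))) = Add(-3813, Mul(Add(-1751, Rational(-96, 253)), Rational(-1, 3714))) = Add(-3813, Mul(Rational(-443099, 253), Rational(-1, 3714))) = Add(-3813, Rational(443099, 939642)) = Rational(-3582411847, 939642)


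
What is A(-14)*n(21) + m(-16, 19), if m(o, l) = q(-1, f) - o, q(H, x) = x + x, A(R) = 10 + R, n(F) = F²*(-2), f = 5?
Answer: 3554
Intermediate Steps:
n(F) = -2*F²
q(H, x) = 2*x
m(o, l) = 10 - o (m(o, l) = 2*5 - o = 10 - o)
A(-14)*n(21) + m(-16, 19) = (10 - 14)*(-2*21²) + (10 - 1*(-16)) = -(-8)*441 + (10 + 16) = -4*(-882) + 26 = 3528 + 26 = 3554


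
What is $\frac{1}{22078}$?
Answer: $\frac{1}{22078} \approx 4.5294 \cdot 10^{-5}$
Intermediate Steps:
$\frac{1}{22078}$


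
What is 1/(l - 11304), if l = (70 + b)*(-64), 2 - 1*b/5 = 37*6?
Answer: 1/54616 ≈ 1.8310e-5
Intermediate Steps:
b = -1100 (b = 10 - 185*6 = 10 - 5*222 = 10 - 1110 = -1100)
l = 65920 (l = (70 - 1100)*(-64) = -1030*(-64) = 65920)
1/(l - 11304) = 1/(65920 - 11304) = 1/54616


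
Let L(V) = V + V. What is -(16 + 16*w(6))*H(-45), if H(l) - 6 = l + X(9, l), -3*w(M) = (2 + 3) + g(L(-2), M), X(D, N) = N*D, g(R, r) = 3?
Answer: -11840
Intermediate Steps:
L(V) = 2*V
X(D, N) = D*N
w(M) = -8/3 (w(M) = -((2 + 3) + 3)/3 = -(5 + 3)/3 = -⅓*8 = -8/3)
H(l) = 6 + 10*l (H(l) = 6 + (l + 9*l) = 6 + 10*l)
-(16 + 16*w(6))*H(-45) = -(16 + 16*(-8/3))*(6 + 10*(-45)) = -(16 - 128/3)*(6 - 450) = -(-80)*(-444)/3 = -1*11840 = -11840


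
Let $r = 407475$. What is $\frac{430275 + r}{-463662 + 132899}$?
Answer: $- \frac{837750}{330763} \approx -2.5328$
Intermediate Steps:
$\frac{430275 + r}{-463662 + 132899} = \frac{430275 + 407475}{-463662 + 132899} = \frac{837750}{-330763} = 837750 \left(- \frac{1}{330763}\right) = - \frac{837750}{330763}$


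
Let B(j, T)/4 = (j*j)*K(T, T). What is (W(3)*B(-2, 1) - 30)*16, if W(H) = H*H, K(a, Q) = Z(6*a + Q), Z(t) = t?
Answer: 15648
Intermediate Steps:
K(a, Q) = Q + 6*a (K(a, Q) = 6*a + Q = Q + 6*a)
W(H) = H**2
B(j, T) = 28*T*j**2 (B(j, T) = 4*((j*j)*(T + 6*T)) = 4*(j**2*(7*T)) = 4*(7*T*j**2) = 28*T*j**2)
(W(3)*B(-2, 1) - 30)*16 = (3**2*(28*1*(-2)**2) - 30)*16 = (9*(28*1*4) - 30)*16 = (9*112 - 30)*16 = (1008 - 30)*16 = 978*16 = 15648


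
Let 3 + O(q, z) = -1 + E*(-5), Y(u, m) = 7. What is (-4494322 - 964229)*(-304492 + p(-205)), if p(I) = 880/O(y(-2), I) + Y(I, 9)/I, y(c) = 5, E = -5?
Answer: 340680594431317/205 ≈ 1.6619e+12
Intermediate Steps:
O(q, z) = 21 (O(q, z) = -3 + (-1 - 5*(-5)) = -3 + (-1 + 25) = -3 + 24 = 21)
p(I) = 880/21 + 7/I
(-4494322 - 964229)*(-304492 + p(-205)) = (-4494322 - 964229)*(-304492 + (880/21 + 7/(-205))) = -5458551*(-304492 + (880/21 + 7*(-1/205))) = -5458551*(-304492 + (880/21 - 7/205)) = -5458551*(-304492 + 180253/4305) = -5458551*(-1310657807/4305) = 340680594431317/205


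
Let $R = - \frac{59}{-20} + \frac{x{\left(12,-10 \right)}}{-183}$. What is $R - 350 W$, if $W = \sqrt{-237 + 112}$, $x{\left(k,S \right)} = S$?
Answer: $\frac{10997}{3660} - 1750 i \sqrt{5} \approx 3.0046 - 3913.1 i$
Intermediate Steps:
$W = 5 i \sqrt{5}$ ($W = \sqrt{-125} = 5 i \sqrt{5} \approx 11.18 i$)
$R = \frac{10997}{3660}$ ($R = - \frac{59}{-20} - \frac{10}{-183} = \left(-59\right) \left(- \frac{1}{20}\right) - - \frac{10}{183} = \frac{59}{20} + \frac{10}{183} = \frac{10997}{3660} \approx 3.0046$)
$R - 350 W = \frac{10997}{3660} - 350 \cdot 5 i \sqrt{5} = \frac{10997}{3660} - 1750 i \sqrt{5}$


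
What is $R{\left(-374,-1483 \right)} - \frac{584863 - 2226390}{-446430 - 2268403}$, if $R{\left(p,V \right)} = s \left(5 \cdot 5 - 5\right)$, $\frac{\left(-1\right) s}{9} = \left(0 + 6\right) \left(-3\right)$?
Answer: $\frac{8794417393}{2714833} \approx 3239.4$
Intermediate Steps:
$s = 162$ ($s = - 9 \left(0 + 6\right) \left(-3\right) = - 9 \cdot 6 \left(-3\right) = \left(-9\right) \left(-18\right) = 162$)
$R{\left(p,V \right)} = 3240$ ($R{\left(p,V \right)} = 162 \left(5 \cdot 5 - 5\right) = 162 \left(25 - 5\right) = 162 \cdot 20 = 3240$)
$R{\left(-374,-1483 \right)} - \frac{584863 - 2226390}{-446430 - 2268403} = 3240 - \frac{584863 - 2226390}{-446430 - 2268403} = 3240 - - \frac{1641527}{-2714833} = 3240 - \left(-1641527\right) \left(- \frac{1}{2714833}\right) = 3240 - \frac{1641527}{2714833} = \frac{8794417393}{2714833}$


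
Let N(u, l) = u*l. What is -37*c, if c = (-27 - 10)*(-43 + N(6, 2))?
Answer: -42439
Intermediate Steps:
N(u, l) = l*u
c = 1147 (c = (-27 - 10)*(-43 + 2*6) = -37*(-43 + 12) = -37*(-31) = 1147)
-37*c = -37*1147 = -42439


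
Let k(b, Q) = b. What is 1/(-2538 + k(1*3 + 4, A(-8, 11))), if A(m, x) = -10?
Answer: -1/2531 ≈ -0.00039510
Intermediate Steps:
1/(-2538 + k(1*3 + 4, A(-8, 11))) = 1/(-2538 + (1*3 + 4)) = 1/(-2538 + (3 + 4)) = 1/(-2538 + 7) = 1/(-2531) = -1/2531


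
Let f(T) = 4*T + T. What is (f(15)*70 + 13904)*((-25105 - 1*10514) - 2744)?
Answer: -734804902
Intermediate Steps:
f(T) = 5*T
(f(15)*70 + 13904)*((-25105 - 1*10514) - 2744) = ((5*15)*70 + 13904)*((-25105 - 1*10514) - 2744) = (75*70 + 13904)*((-25105 - 10514) - 2744) = (5250 + 13904)*(-35619 - 2744) = 19154*(-38363) = -734804902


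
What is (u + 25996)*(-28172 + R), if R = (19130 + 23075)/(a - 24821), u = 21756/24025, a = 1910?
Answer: -13005093562445272/17756025 ≈ -7.3243e+8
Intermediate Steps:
u = 21756/24025 (u = 21756*(1/24025) = 21756/24025 ≈ 0.90556)
R = -42205/22911 (R = (19130 + 23075)/(1910 - 24821) = 42205/(-22911) = 42205*(-1/22911) = -42205/22911 ≈ -1.8421)
(u + 25996)*(-28172 + R) = (21756/24025 + 25996)*(-28172 - 42205/22911) = (624575656/24025)*(-645490897/22911) = -13005093562445272/17756025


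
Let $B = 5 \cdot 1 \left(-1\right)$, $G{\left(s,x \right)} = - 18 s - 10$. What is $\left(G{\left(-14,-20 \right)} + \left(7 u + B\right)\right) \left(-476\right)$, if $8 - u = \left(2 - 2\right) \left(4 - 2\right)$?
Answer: $-139468$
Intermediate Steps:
$G{\left(s,x \right)} = -10 - 18 s$
$u = 8$ ($u = 8 - \left(2 - 2\right) \left(4 - 2\right) = 8 - 0 \cdot 2 = 8 - 0 = 8 + 0 = 8$)
$B = -5$ ($B = 5 \left(-1\right) = -5$)
$\left(G{\left(-14,-20 \right)} + \left(7 u + B\right)\right) \left(-476\right) = \left(\left(-10 - -252\right) + \left(7 \cdot 8 - 5\right)\right) \left(-476\right) = \left(\left(-10 + 252\right) + \left(56 - 5\right)\right) \left(-476\right) = \left(242 + 51\right) \left(-476\right) = 293 \left(-476\right) = -139468$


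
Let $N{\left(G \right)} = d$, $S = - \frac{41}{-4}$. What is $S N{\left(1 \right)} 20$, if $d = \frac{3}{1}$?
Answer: $615$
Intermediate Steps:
$S = \frac{41}{4}$ ($S = \left(-41\right) \left(- \frac{1}{4}\right) = \frac{41}{4} \approx 10.25$)
$d = 3$ ($d = 3 \cdot 1 = 3$)
$N{\left(G \right)} = 3$
$S N{\left(1 \right)} 20 = \frac{41}{4} \cdot 3 \cdot 20 = \frac{123}{4} \cdot 20 = 615$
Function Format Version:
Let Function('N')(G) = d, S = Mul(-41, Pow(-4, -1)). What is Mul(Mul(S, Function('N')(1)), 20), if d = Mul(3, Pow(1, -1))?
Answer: 615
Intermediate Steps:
S = Rational(41, 4) (S = Mul(-41, Rational(-1, 4)) = Rational(41, 4) ≈ 10.250)
d = 3 (d = Mul(3, 1) = 3)
Function('N')(G) = 3
Mul(Mul(S, Function('N')(1)), 20) = Mul(Mul(Rational(41, 4), 3), 20) = Mul(Rational(123, 4), 20) = 615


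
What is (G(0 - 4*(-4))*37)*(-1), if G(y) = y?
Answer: -592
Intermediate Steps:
(G(0 - 4*(-4))*37)*(-1) = ((0 - 4*(-4))*37)*(-1) = ((0 + 16)*37)*(-1) = (16*37)*(-1) = 592*(-1) = -592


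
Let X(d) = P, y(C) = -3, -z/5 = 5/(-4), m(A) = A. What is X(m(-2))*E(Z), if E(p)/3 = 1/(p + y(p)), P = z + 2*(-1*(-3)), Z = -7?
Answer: -147/40 ≈ -3.6750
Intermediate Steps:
z = 25/4 (z = -25/(-4) = -25*(-1)/4 = -5*(-5/4) = 25/4 ≈ 6.2500)
P = 49/4 (P = 25/4 + 2*(-1*(-3)) = 25/4 + 2*3 = 25/4 + 6 = 49/4 ≈ 12.250)
E(p) = 3/(-3 + p) (E(p) = 3/(p - 3) = 3/(-3 + p))
X(d) = 49/4
X(m(-2))*E(Z) = 49*(3/(-3 - 7))/4 = 49*(3/(-10))/4 = 49*(3*(-1/10))/4 = (49/4)*(-3/10) = -147/40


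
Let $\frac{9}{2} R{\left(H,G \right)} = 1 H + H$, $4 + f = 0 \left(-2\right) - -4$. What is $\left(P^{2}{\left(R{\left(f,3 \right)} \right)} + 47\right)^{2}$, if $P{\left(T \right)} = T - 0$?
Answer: $2209$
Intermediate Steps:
$f = 0$ ($f = -4 + \left(0 \left(-2\right) - -4\right) = -4 + \left(0 + 4\right) = -4 + 4 = 0$)
$R{\left(H,G \right)} = \frac{4 H}{9}$ ($R{\left(H,G \right)} = \frac{2 \left(1 H + H\right)}{9} = \frac{2 \left(H + H\right)}{9} = \frac{2 \cdot 2 H}{9} = \frac{4 H}{9}$)
$P{\left(T \right)} = T$ ($P{\left(T \right)} = T + 0 = T$)
$\left(P^{2}{\left(R{\left(f,3 \right)} \right)} + 47\right)^{2} = \left(\left(\frac{4}{9} \cdot 0\right)^{2} + 47\right)^{2} = \left(0^{2} + 47\right)^{2} = \left(0 + 47\right)^{2} = 47^{2} = 2209$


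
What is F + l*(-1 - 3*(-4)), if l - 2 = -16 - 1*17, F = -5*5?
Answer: -366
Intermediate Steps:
F = -25
l = -31 (l = 2 + (-16 - 1*17) = 2 + (-16 - 17) = 2 - 33 = -31)
F + l*(-1 - 3*(-4)) = -25 - 31*(-1 - 3*(-4)) = -25 - 31*(-1 + 12) = -25 - 31*11 = -25 - 341 = -366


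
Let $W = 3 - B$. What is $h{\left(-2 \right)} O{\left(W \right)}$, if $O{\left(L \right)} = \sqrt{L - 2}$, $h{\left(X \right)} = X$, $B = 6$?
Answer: $- 2 i \sqrt{5} \approx - 4.4721 i$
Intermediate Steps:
$W = -3$ ($W = 3 - 6 = -3$)
$O{\left(L \right)} = \sqrt{-2 + L}$
$h{\left(-2 \right)} O{\left(W \right)} = - 2 \sqrt{-2 - 3} = - 2 \sqrt{-5} = - 2 i \sqrt{5}$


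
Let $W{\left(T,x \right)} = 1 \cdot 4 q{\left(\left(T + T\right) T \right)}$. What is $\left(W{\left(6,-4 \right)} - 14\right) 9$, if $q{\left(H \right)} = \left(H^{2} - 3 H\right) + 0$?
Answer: $178722$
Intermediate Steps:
$q{\left(H \right)} = H^{2} - 3 H$
$W{\left(T,x \right)} = 8 T^{2} \left(-3 + 2 T^{2}\right)$ ($W{\left(T,x \right)} = 1 \cdot 4 \left(T + T\right) T \left(-3 + \left(T + T\right) T\right) = 4 \cdot 2 T T \left(-3 + 2 T T\right) = 4 \cdot 2 T^{2} \left(-3 + 2 T^{2}\right) = 8 T^{2} \left(-3 + 2 T^{2}\right)$)
$\left(W{\left(6,-4 \right)} - 14\right) 9 = \left(6^{2} \left(-24 + 16 \cdot 6^{2}\right) - 14\right) 9 = \left(36 \left(-24 + 16 \cdot 36\right) - 14\right) 9 = \left(36 \left(-24 + 576\right) - 14\right) 9 = \left(36 \cdot 552 - 14\right) 9 = \left(19872 - 14\right) 9 = 19858 \cdot 9 = 178722$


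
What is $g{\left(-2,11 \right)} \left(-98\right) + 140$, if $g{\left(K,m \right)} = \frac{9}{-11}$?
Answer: $\frac{2422}{11} \approx 220.18$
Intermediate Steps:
$g{\left(K,m \right)} = - \frac{9}{11}$ ($g{\left(K,m \right)} = 9 \left(- \frac{1}{11}\right) = - \frac{9}{11}$)
$g{\left(-2,11 \right)} \left(-98\right) + 140 = \left(- \frac{9}{11}\right) \left(-98\right) + 140 = \frac{882}{11} + 140 = \frac{2422}{11}$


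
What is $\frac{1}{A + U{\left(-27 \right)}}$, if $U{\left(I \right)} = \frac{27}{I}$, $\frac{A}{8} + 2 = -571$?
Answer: $- \frac{1}{4585} \approx -0.0002181$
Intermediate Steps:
$A = -4584$ ($A = -16 + 8 \left(-571\right) = -16 - 4568 = -4584$)
$\frac{1}{A + U{\left(-27 \right)}} = \frac{1}{-4584 + \frac{27}{-27}} = \frac{1}{-4584 + 27 \left(- \frac{1}{27}\right)} = \frac{1}{-4584 - 1} = \frac{1}{-4585} = - \frac{1}{4585}$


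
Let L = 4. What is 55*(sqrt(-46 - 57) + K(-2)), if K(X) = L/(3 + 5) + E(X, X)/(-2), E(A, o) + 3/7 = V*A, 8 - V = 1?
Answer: 2970/7 + 55*I*sqrt(103) ≈ 424.29 + 558.19*I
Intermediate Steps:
V = 7 (V = 8 - 1*1 = 8 - 1 = 7)
E(A, o) = -3/7 + 7*A
K(X) = 5/7 - 7*X/2 (K(X) = 4/(3 + 5) + (-3/7 + 7*X)/(-2) = 4/8 + (-3/7 + 7*X)*(-1/2) = 4*(1/8) + (3/14 - 7*X/2) = 1/2 + (3/14 - 7*X/2) = 5/7 - 7*X/2)
55*(sqrt(-46 - 57) + K(-2)) = 55*(sqrt(-46 - 57) + (5/7 - 7/2*(-2))) = 55*(sqrt(-103) + (5/7 + 7)) = 55*(I*sqrt(103) + 54/7) = 55*(54/7 + I*sqrt(103)) = 2970/7 + 55*I*sqrt(103)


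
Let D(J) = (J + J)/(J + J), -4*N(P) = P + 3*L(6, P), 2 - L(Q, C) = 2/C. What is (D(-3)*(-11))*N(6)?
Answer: 121/4 ≈ 30.250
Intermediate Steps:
L(Q, C) = 2 - 2/C
N(P) = -3/2 - P/4 + 3/(2*P) (N(P) = -(P + 3*(2 - 2/P))/4 = -(P + (6 - 6/P))/4 = -(6 + P - 6/P)/4 = -3/2 - P/4 + 3/(2*P))
D(J) = 1 (D(J) = (2*J)/((2*J)) = (2*J)*(1/(2*J)) = 1)
(D(-3)*(-11))*N(6) = (1*(-11))*((¼)*(6 - 1*6² - 6*6)/6) = -11*(6 - 1*36 - 36)/(4*6) = -11*(6 - 36 - 36)/(4*6) = -11*(-66)/(4*6) = -11*(-11/4) = 121/4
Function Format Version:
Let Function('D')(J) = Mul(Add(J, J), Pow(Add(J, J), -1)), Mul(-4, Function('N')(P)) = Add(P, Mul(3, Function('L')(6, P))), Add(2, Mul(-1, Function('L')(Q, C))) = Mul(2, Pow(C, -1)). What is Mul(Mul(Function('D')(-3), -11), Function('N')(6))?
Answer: Rational(121, 4) ≈ 30.250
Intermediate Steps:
Function('L')(Q, C) = Add(2, Mul(-2, Pow(C, -1))) (Function('L')(Q, C) = Add(2, Mul(-1, Mul(2, Pow(C, -1)))) = Add(2, Mul(-2, Pow(C, -1))))
Function('N')(P) = Add(Rational(-3, 2), Mul(Rational(-1, 4), P), Mul(Rational(3, 2), Pow(P, -1))) (Function('N')(P) = Mul(Rational(-1, 4), Add(P, Mul(3, Add(2, Mul(-2, Pow(P, -1)))))) = Mul(Rational(-1, 4), Add(P, Add(6, Mul(-6, Pow(P, -1))))) = Mul(Rational(-1, 4), Add(6, P, Mul(-6, Pow(P, -1)))) = Add(Rational(-3, 2), Mul(Rational(-1, 4), P), Mul(Rational(3, 2), Pow(P, -1))))
Function('D')(J) = 1 (Function('D')(J) = Mul(Mul(2, J), Pow(Mul(2, J), -1)) = Mul(Mul(2, J), Mul(Rational(1, 2), Pow(J, -1))) = 1)
Mul(Mul(Function('D')(-3), -11), Function('N')(6)) = Mul(Mul(1, -11), Mul(Rational(1, 4), Pow(6, -1), Add(6, Mul(-1, Pow(6, 2)), Mul(-6, 6)))) = Mul(-11, Mul(Rational(1, 4), Rational(1, 6), Add(6, Mul(-1, 36), -36))) = Mul(-11, Mul(Rational(1, 4), Rational(1, 6), Add(6, -36, -36))) = Mul(-11, Mul(Rational(1, 4), Rational(1, 6), -66)) = Mul(-11, Rational(-11, 4)) = Rational(121, 4)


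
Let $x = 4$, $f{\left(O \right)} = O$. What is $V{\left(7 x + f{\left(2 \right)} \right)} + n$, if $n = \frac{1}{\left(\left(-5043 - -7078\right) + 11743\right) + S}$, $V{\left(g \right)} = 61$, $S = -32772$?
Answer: $\frac{1158633}{18994} \approx 61.0$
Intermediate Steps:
$n = - \frac{1}{18994}$ ($n = \frac{1}{\left(\left(-5043 - -7078\right) + 11743\right) - 32772} = \frac{1}{\left(\left(-5043 + 7078\right) + 11743\right) - 32772} = \frac{1}{\left(2035 + 11743\right) - 32772} = \frac{1}{13778 - 32772} = \frac{1}{-18994} = - \frac{1}{18994} \approx -5.2648 \cdot 10^{-5}$)
$V{\left(7 x + f{\left(2 \right)} \right)} + n = 61 - \frac{1}{18994} = \frac{1158633}{18994}$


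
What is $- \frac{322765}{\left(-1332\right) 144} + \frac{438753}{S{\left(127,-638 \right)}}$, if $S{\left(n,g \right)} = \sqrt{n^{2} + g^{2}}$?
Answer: $\frac{322765}{191808} + \frac{438753 \sqrt{423173}}{423173} \approx 676.15$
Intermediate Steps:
$S{\left(n,g \right)} = \sqrt{g^{2} + n^{2}}$
$- \frac{322765}{\left(-1332\right) 144} + \frac{438753}{S{\left(127,-638 \right)}} = - \frac{322765}{\left(-1332\right) 144} + \frac{438753}{\sqrt{\left(-638\right)^{2} + 127^{2}}} = - \frac{322765}{-191808} + \frac{438753}{\sqrt{407044 + 16129}} = \left(-322765\right) \left(- \frac{1}{191808}\right) + \frac{438753}{\sqrt{423173}} = \frac{322765}{191808} + 438753 \frac{\sqrt{423173}}{423173} = \frac{322765}{191808} + \frac{438753 \sqrt{423173}}{423173}$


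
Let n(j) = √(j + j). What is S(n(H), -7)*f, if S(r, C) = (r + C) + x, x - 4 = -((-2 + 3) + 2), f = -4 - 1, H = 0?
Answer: 30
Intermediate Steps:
f = -5
n(j) = √2*√j (n(j) = √(2*j) = √2*√j)
x = 1 (x = 4 - ((-2 + 3) + 2) = 4 - (1 + 2) = 4 - 1*3 = 4 - 3 = 1)
S(r, C) = 1 + C + r (S(r, C) = (r + C) + 1 = (C + r) + 1 = 1 + C + r)
S(n(H), -7)*f = (1 - 7 + √2*√0)*(-5) = (1 - 7 + √2*0)*(-5) = (1 - 7 + 0)*(-5) = -6*(-5) = 30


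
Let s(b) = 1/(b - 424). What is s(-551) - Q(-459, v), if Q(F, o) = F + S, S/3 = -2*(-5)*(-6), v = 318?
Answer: 623024/975 ≈ 639.00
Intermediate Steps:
S = -180 (S = 3*(-2*(-5)*(-6)) = 3*(10*(-6)) = 3*(-60) = -180)
Q(F, o) = -180 + F (Q(F, o) = F - 180 = -180 + F)
s(b) = 1/(-424 + b)
s(-551) - Q(-459, v) = 1/(-424 - 551) - (-180 - 459) = 1/(-975) - 1*(-639) = -1/975 + 639 = 623024/975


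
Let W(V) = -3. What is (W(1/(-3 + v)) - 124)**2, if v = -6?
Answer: 16129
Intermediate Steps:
(W(1/(-3 + v)) - 124)**2 = (-3 - 124)**2 = (-127)**2 = 16129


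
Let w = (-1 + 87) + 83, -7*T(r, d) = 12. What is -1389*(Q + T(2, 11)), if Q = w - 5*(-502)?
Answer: -26031249/7 ≈ -3.7187e+6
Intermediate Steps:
T(r, d) = -12/7 (T(r, d) = -1/7*12 = -12/7)
w = 169 (w = 86 + 83 = 169)
Q = 2679 (Q = 169 - 5*(-502) = 169 + 2510 = 2679)
-1389*(Q + T(2, 11)) = -1389*(2679 - 12/7) = -1389*18741/7 = -26031249/7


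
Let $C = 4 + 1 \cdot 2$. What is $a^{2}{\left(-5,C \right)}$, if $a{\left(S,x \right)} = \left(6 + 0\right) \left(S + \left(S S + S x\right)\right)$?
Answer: $3600$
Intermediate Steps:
$C = 6$ ($C = 4 + 2 = 6$)
$a{\left(S,x \right)} = 6 S + 6 S^{2} + 6 S x$ ($a{\left(S,x \right)} = 6 \left(S + \left(S^{2} + S x\right)\right) = 6 \left(S + S^{2} + S x\right) = 6 S + 6 S^{2} + 6 S x$)
$a^{2}{\left(-5,C \right)} = \left(6 \left(-5\right) \left(1 - 5 + 6\right)\right)^{2} = \left(6 \left(-5\right) 2\right)^{2} = \left(-60\right)^{2} = 3600$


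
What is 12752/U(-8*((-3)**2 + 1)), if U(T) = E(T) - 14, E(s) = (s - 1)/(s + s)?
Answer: -2040320/2159 ≈ -945.03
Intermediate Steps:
E(s) = (-1 + s)/(2*s) (E(s) = (-1 + s)/((2*s)) = (-1 + s)*(1/(2*s)) = (-1 + s)/(2*s))
U(T) = -14 + (-1 + T)/(2*T) (U(T) = (-1 + T)/(2*T) - 14 = -14 + (-1 + T)/(2*T))
12752/U(-8*((-3)**2 + 1)) = 12752/(((-1 - (-216)*((-3)**2 + 1))/(2*((-8*((-3)**2 + 1)))))) = 12752/(((-1 - (-216)*(9 + 1))/(2*((-8*(9 + 1)))))) = 12752/(((-1 - (-216)*10)/(2*((-8*10))))) = 12752/(((1/2)*(-1 - 27*(-80))/(-80))) = 12752/(((1/2)*(-1/80)*(-1 + 2160))) = 12752/(((1/2)*(-1/80)*2159)) = 12752/(-2159/160) = 12752*(-160/2159) = -2040320/2159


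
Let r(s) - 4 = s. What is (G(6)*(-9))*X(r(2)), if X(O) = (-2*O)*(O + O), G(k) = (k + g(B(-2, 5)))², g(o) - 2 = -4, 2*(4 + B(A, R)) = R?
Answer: 20736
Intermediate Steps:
B(A, R) = -4 + R/2
r(s) = 4 + s
g(o) = -2 (g(o) = 2 - 4 = -2)
G(k) = (-2 + k)² (G(k) = (k - 2)² = (-2 + k)²)
X(O) = -4*O² (X(O) = (-2*O)*(2*O) = -4*O²)
(G(6)*(-9))*X(r(2)) = ((-2 + 6)²*(-9))*(-4*(4 + 2)²) = (4²*(-9))*(-4*6²) = (16*(-9))*(-4*36) = -144*(-144) = 20736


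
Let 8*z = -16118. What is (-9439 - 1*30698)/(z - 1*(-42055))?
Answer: -53516/53387 ≈ -1.0024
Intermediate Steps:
z = -8059/4 (z = (1/8)*(-16118) = -8059/4 ≈ -2014.8)
(-9439 - 1*30698)/(z - 1*(-42055)) = (-9439 - 1*30698)/(-8059/4 - 1*(-42055)) = (-9439 - 30698)/(-8059/4 + 42055) = -40137/160161/4 = -40137*4/160161 = -53516/53387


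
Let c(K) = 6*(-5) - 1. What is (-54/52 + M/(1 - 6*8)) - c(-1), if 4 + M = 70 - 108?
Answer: 37705/1222 ≈ 30.855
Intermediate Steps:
c(K) = -31 (c(K) = -30 - 1 = -31)
M = -42 (M = -4 + (70 - 108) = -4 - 38 = -42)
(-54/52 + M/(1 - 6*8)) - c(-1) = (-54/52 - 42/(1 - 6*8)) - 1*(-31) = (-54*1/52 - 42/(1 - 48)) + 31 = (-27/26 - 42/(-47)) + 31 = (-27/26 - 42*(-1/47)) + 31 = (-27/26 + 42/47) + 31 = -177/1222 + 31 = 37705/1222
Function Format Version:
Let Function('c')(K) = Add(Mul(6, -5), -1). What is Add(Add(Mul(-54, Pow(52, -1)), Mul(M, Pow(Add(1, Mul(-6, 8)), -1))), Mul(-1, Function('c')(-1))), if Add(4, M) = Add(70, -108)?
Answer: Rational(37705, 1222) ≈ 30.855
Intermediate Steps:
Function('c')(K) = -31 (Function('c')(K) = Add(-30, -1) = -31)
M = -42 (M = Add(-4, Add(70, -108)) = Add(-4, -38) = -42)
Add(Add(Mul(-54, Pow(52, -1)), Mul(M, Pow(Add(1, Mul(-6, 8)), -1))), Mul(-1, Function('c')(-1))) = Add(Add(Mul(-54, Pow(52, -1)), Mul(-42, Pow(Add(1, Mul(-6, 8)), -1))), Mul(-1, -31)) = Add(Add(Mul(-54, Rational(1, 52)), Mul(-42, Pow(Add(1, -48), -1))), 31) = Add(Add(Rational(-27, 26), Mul(-42, Pow(-47, -1))), 31) = Add(Add(Rational(-27, 26), Mul(-42, Rational(-1, 47))), 31) = Add(Add(Rational(-27, 26), Rational(42, 47)), 31) = Add(Rational(-177, 1222), 31) = Rational(37705, 1222)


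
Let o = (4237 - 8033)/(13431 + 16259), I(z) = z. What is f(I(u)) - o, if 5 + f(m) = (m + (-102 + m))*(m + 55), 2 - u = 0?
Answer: -82996497/14845 ≈ -5590.9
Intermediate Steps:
u = 2 (u = 2 - 1*0 = 2 + 0 = 2)
o = -1898/14845 (o = -3796/29690 = -3796*1/29690 = -1898/14845 ≈ -0.12785)
f(m) = -5 + (-102 + 2*m)*(55 + m) (f(m) = -5 + (m + (-102 + m))*(m + 55) = -5 + (-102 + 2*m)*(55 + m))
f(I(u)) - o = (-5615 + 2*2² + 8*2) - 1*(-1898/14845) = (-5615 + 2*4 + 16) + 1898/14845 = (-5615 + 8 + 16) + 1898/14845 = -5591 + 1898/14845 = -82996497/14845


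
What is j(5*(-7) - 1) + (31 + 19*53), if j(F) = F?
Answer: 1002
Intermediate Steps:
j(5*(-7) - 1) + (31 + 19*53) = (5*(-7) - 1) + (31 + 19*53) = (-35 - 1) + (31 + 1007) = -36 + 1038 = 1002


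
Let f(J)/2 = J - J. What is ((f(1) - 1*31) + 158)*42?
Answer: 5334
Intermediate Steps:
f(J) = 0 (f(J) = 2*(J - J) = 2*0 = 0)
((f(1) - 1*31) + 158)*42 = ((0 - 1*31) + 158)*42 = ((0 - 31) + 158)*42 = (-31 + 158)*42 = 127*42 = 5334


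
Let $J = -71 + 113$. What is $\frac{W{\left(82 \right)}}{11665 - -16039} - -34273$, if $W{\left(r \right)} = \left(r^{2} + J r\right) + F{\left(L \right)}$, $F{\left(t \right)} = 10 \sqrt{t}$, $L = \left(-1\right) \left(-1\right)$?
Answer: $\frac{474754685}{13852} \approx 34273.0$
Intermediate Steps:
$L = 1$
$J = 42$
$W{\left(r \right)} = 10 + r^{2} + 42 r$ ($W{\left(r \right)} = \left(r^{2} + 42 r\right) + 10 \sqrt{1} = \left(r^{2} + 42 r\right) + 10 \cdot 1 = \left(r^{2} + 42 r\right) + 10 = 10 + r^{2} + 42 r$)
$\frac{W{\left(82 \right)}}{11665 - -16039} - -34273 = \frac{10 + 82^{2} + 42 \cdot 82}{11665 - -16039} - -34273 = \frac{10 + 6724 + 3444}{11665 + 16039} + 34273 = \frac{10178}{27704} + 34273 = 10178 \cdot \frac{1}{27704} + 34273 = \frac{5089}{13852} + 34273 = \frac{474754685}{13852}$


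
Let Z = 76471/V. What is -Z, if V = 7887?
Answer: -76471/7887 ≈ -9.6958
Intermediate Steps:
Z = 76471/7887 ≈ 9.6958
-Z = -1*76471/7887 = -76471/7887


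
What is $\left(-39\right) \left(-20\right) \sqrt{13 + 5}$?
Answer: $2340 \sqrt{2} \approx 3309.3$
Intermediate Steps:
$\left(-39\right) \left(-20\right) \sqrt{13 + 5} = 780 \sqrt{18} = 780 \cdot 3 \sqrt{2} = 2340 \sqrt{2}$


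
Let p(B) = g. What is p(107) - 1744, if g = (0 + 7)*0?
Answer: -1744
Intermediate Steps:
g = 0 (g = 7*0 = 0)
p(B) = 0
p(107) - 1744 = 0 - 1744 = -1744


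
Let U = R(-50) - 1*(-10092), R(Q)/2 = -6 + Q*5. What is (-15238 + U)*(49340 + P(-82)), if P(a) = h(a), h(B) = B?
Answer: -278701764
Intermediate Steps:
R(Q) = -12 + 10*Q (R(Q) = 2*(-6 + Q*5) = 2*(-6 + 5*Q) = -12 + 10*Q)
U = 9580 (U = (-12 + 10*(-50)) - 1*(-10092) = (-12 - 500) + 10092 = -512 + 10092 = 9580)
P(a) = a
(-15238 + U)*(49340 + P(-82)) = (-15238 + 9580)*(49340 - 82) = -5658*49258 = -278701764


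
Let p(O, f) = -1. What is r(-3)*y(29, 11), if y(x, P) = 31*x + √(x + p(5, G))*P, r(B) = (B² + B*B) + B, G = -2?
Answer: 13485 + 330*√7 ≈ 14358.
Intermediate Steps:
r(B) = B + 2*B² (r(B) = (B² + B²) + B = 2*B² + B = B + 2*B²)
y(x, P) = 31*x + P*√(-1 + x) (y(x, P) = 31*x + √(x - 1)*P = 31*x + √(-1 + x)*P = 31*x + P*√(-1 + x))
r(-3)*y(29, 11) = (-3*(1 + 2*(-3)))*(31*29 + 11*√(-1 + 29)) = (-3*(1 - 6))*(899 + 11*√28) = (-3*(-5))*(899 + 11*(2*√7)) = 15*(899 + 22*√7) = 13485 + 330*√7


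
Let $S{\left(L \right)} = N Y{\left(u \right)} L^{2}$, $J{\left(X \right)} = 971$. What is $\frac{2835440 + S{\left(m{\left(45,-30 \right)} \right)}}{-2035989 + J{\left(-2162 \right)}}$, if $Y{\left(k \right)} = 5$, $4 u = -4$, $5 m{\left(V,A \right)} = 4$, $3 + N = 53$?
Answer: $- \frac{1417800}{1017509} \approx -1.3934$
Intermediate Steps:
$N = 50$ ($N = -3 + 53 = 50$)
$m{\left(V,A \right)} = \frac{4}{5}$ ($m{\left(V,A \right)} = \frac{1}{5} \cdot 4 = \frac{4}{5}$)
$u = -1$ ($u = \frac{1}{4} \left(-4\right) = -1$)
$S{\left(L \right)} = 250 L^{2}$ ($S{\left(L \right)} = 50 \cdot 5 L^{2} = 250 L^{2}$)
$\frac{2835440 + S{\left(m{\left(45,-30 \right)} \right)}}{-2035989 + J{\left(-2162 \right)}} = \frac{2835440 + 250 \left(\frac{4}{5}\right)^{2}}{-2035989 + 971} = \frac{2835440 + 250 \cdot \frac{16}{25}}{-2035018} = \left(2835440 + 160\right) \left(- \frac{1}{2035018}\right) = 2835600 \left(- \frac{1}{2035018}\right) = - \frac{1417800}{1017509}$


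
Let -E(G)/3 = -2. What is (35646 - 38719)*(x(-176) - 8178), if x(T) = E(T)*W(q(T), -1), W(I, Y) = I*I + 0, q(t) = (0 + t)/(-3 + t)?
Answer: 804651043266/32041 ≈ 2.5113e+7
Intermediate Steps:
q(t) = t/(-3 + t)
W(I, Y) = I² (W(I, Y) = I² + 0 = I²)
E(G) = 6 (E(G) = -3*(-2) = 6)
x(T) = 6*T²/(-3 + T)² (x(T) = 6*(T/(-3 + T))² = 6*(T²/(-3 + T)²) = 6*T²/(-3 + T)²)
(35646 - 38719)*(x(-176) - 8178) = (35646 - 38719)*(6*(-176)²/(-3 - 176)² - 8178) = -3073*(6*30976/(-179)² - 8178) = -3073*(6*30976*(1/32041) - 8178) = -3073*(185856/32041 - 8178) = -3073*(-261845442/32041) = 804651043266/32041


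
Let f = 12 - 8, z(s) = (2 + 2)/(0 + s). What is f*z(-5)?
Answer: -16/5 ≈ -3.2000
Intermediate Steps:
z(s) = 4/s
f = 4
f*z(-5) = 4*(4/(-5)) = 4*(4*(-⅕)) = 4*(-⅘) = -16/5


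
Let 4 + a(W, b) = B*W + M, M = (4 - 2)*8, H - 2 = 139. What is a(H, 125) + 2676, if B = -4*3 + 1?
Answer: 1137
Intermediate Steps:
H = 141 (H = 2 + 139 = 141)
M = 16 (M = 2*8 = 16)
B = -11 (B = -12 + 1 = -11)
a(W, b) = 12 - 11*W (a(W, b) = -4 + (-11*W + 16) = -4 + (16 - 11*W) = 12 - 11*W)
a(H, 125) + 2676 = (12 - 11*141) + 2676 = (12 - 1551) + 2676 = -1539 + 2676 = 1137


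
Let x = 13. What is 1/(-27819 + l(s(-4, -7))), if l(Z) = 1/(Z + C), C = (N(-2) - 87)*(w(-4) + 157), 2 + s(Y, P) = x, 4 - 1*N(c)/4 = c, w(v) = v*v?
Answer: -10888/302893273 ≈ -3.5947e-5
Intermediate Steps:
w(v) = v²
N(c) = 16 - 4*c
s(Y, P) = 11 (s(Y, P) = -2 + 13 = 11)
C = -10899 (C = ((16 - 4*(-2)) - 87)*((-4)² + 157) = ((16 + 8) - 87)*(16 + 157) = (24 - 87)*173 = -63*173 = -10899)
l(Z) = 1/(-10899 + Z) (l(Z) = 1/(Z - 10899) = 1/(-10899 + Z))
1/(-27819 + l(s(-4, -7))) = 1/(-27819 + 1/(-10899 + 11)) = 1/(-27819 + 1/(-10888)) = 1/(-27819 - 1/10888) = 1/(-302893273/10888) = -10888/302893273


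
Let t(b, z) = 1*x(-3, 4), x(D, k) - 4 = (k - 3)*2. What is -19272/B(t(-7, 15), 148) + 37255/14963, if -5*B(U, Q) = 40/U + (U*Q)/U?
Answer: 542848795/867854 ≈ 625.51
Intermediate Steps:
x(D, k) = -2 + 2*k (x(D, k) = 4 + (k - 3)*2 = 4 + (-3 + k)*2 = 4 + (-6 + 2*k) = -2 + 2*k)
t(b, z) = 6 (t(b, z) = 1*(-2 + 2*4) = 1*(-2 + 8) = 1*6 = 6)
B(U, Q) = -8/U - Q/5 (B(U, Q) = -(40/U + (U*Q)/U)/5 = -(40/U + (Q*U)/U)/5 = -(40/U + Q)/5 = -(Q + 40/U)/5 = -8/U - Q/5)
-19272/B(t(-7, 15), 148) + 37255/14963 = -19272/(-8/6 - ⅕*148) + 37255/14963 = -19272/(-8*⅙ - 148/5) + 37255*(1/14963) = -19272/(-4/3 - 148/5) + 37255/14963 = -19272/(-464/15) + 37255/14963 = -19272*(-15/464) + 37255/14963 = 36135/58 + 37255/14963 = 542848795/867854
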